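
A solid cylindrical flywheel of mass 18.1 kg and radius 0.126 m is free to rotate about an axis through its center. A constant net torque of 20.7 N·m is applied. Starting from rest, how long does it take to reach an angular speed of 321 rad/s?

I = ½MR² = (1/2)(18.1)(0.126)² = 0.1437 kg·m².
α = τ/I = 20.7/0.1437 = 144.1 rad/s².
ω = αt ⇒ t = ω/α = 321/144.1 = 2.228 s.

t ≈ 2.23 s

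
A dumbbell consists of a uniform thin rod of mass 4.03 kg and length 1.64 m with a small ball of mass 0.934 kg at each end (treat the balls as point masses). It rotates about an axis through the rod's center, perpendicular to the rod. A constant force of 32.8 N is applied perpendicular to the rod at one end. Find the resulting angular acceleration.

I_rod = (1/12)ML² = (1/12)(4.03)(1.64)² = 0.9033 kg·m².
I_balls = 2·m·(L/2)² = 2(0.934)(0.8200)² = 1.256 kg·m².
Total I = 2.159 kg·m².
τ = F·(L/2) = (32.8)(0.820) = 26.90 N·m.
α = τ/I = 26.90/2.159 = 12.46 rad/s².

α ≈ 12.5 rad/s²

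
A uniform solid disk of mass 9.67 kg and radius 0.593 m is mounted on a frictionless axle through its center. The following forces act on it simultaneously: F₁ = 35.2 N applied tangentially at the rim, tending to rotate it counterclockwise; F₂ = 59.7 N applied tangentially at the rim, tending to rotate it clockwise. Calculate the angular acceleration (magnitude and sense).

I = ½MR² = (1/2)(9.67)(0.593)² = 1.700 kg·m².
Taking counterclockwise as positive: τ₁ = +(35.2)(0.593) = +20.87 N·m; τ₂ = −(59.7)(0.593) = −35.40 N·m.
Net torque τ = -14.53 N·m.
α = τ/I = -14.53/1.700 = -8.545 rad/s².

α ≈ 8.55 rad/s², clockwise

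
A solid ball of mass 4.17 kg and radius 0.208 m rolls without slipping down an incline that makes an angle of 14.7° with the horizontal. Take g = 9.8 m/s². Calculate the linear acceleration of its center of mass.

a ≈ 1.78 m/s²

Translation along the incline: Mg sinθ − f = Ma.
Rotation about the center: fR = Iα with I = (2/5)MR². No-slip gives a = αR, so f = (I/R²)a = (2/5)M a.
Substituting: Mg sinθ = (1 + 0.4000)Ma, so a = g sinθ/(1 + 0.4000) = (9.8) sin 14.7° / 1.400 = 1.776 m/s².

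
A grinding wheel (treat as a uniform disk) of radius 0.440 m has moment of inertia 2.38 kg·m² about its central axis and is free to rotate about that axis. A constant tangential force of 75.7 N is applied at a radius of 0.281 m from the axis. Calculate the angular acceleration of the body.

τ = F·r = (75.7)(0.281) = 21.27 N·m.
From τ = Iα: α = 21.27/2.380 = 8.938 rad/s².

α ≈ 8.94 rad/s²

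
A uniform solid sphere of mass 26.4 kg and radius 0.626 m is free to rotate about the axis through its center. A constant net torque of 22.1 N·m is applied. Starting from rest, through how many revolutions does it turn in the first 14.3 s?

≈ 86.9 revolutions

I = (2/5)MR² = (2/5)(26.4)(0.626)² = 4.138 kg·m².
α = τ/I = 22.1/4.138 = 5.340 rad/s².
θ = ½αt² = ½(5.340)(14.3)² = 546.0 rad.
Revolutions = θ/(2π) = 86.90.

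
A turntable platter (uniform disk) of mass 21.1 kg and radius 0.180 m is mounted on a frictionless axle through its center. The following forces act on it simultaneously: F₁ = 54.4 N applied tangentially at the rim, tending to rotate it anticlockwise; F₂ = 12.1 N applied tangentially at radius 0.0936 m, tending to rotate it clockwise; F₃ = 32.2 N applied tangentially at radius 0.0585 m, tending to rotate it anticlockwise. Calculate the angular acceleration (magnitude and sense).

I = ½MR² = (1/2)(21.1)(0.180)² = 0.3418 kg·m².
Taking anticlockwise as positive: τ₁ = +(54.4)(0.180) = +9.792 N·m; τ₂ = −(12.1)(0.0936) = −1.133 N·m; τ₃ = +(32.2)(0.0585) = +1.884 N·m.
Net torque τ = 10.54 N·m.
α = τ/I = 10.54/0.3418 = 30.84 rad/s².

α ≈ 30.8 rad/s², anticlockwise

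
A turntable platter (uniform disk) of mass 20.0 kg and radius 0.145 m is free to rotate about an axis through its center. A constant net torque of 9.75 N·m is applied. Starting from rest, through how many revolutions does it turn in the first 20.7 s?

≈ 1580 revolutions

I = ½MR² = (1/2)(20.0)(0.145)² = 0.2102 kg·m².
α = τ/I = 9.75/0.2102 = 46.37 rad/s².
θ = ½αt² = ½(46.37)(20.7)² = 9935 rad.
Revolutions = θ/(2π) = 1581.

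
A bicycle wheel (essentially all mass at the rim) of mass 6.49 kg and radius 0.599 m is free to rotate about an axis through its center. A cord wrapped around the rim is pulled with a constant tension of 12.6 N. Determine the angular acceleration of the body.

I = MR² = (6.49)(0.599)² = 2.329 kg·m².
τ = F R = (12.6)(0.599) = 7.547 N·m.
From τ = Iα: α = 7.547/2.329 = 3.241 rad/s².

α ≈ 3.24 rad/s²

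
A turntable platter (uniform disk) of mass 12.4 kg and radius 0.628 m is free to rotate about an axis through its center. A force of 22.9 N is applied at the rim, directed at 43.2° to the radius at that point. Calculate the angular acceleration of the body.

I = ½MR² = (1/2)(12.4)(0.628)² = 2.445 kg·m².
Only the tangential component produces torque: τ = F R sinθ = (22.9)(0.628) sin 43.2° = 9.845 N·m.
From τ = Iα: α = 9.845/2.445 = 4.026 rad/s².

α ≈ 4.03 rad/s²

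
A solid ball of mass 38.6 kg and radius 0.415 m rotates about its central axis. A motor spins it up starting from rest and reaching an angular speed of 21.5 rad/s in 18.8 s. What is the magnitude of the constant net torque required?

τ ≈ 3.04 N·m

I = (2/5)MR² = (2/5)(38.6)(0.415)² = 2.659 kg·m².
α = Δω/Δt = (21.5 − 0)/18.8 = 1.144 rad/s².
τ = Iα = (2.659)(1.144) = 3.041 N·m.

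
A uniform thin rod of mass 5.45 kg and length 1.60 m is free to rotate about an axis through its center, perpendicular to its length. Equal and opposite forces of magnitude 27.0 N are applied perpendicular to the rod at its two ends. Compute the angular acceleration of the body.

α ≈ 37.2 rad/s²

I = (1/12)ML² = (1/12)(5.45)(1.60)² = 1.163 kg·m².
The couple gives τ = F·(L/2) + F·(L/2) = F L = (27.0)(1.60) = 43.20 N·m.
From τ = Iα: α = 43.20/1.163 = 37.16 rad/s².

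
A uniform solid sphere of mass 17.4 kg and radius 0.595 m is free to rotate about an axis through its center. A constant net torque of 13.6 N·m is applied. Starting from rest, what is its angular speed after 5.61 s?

I = (2/5)MR² = (2/5)(17.4)(0.595)² = 2.464 kg·m².
α = τ/I = 13.6/2.464 = 5.519 rad/s².
ω = ω₀ + αt = 0 + (5.519)(5.61) = 30.96 rad/s.

ω ≈ 31.0 rad/s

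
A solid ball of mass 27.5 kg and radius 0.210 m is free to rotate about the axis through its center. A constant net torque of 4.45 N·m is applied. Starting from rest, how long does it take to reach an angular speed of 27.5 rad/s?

I = (2/5)MR² = (2/5)(27.5)(0.210)² = 0.4851 kg·m².
α = τ/I = 4.45/0.4851 = 9.173 rad/s².
ω = αt ⇒ t = ω/α = 27.5/9.173 = 2.998 s.

t ≈ 3.00 s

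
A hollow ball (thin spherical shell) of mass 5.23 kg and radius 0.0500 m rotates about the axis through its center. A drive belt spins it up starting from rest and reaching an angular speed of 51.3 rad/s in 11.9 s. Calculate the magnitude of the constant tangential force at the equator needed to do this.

F ≈ 0.752 N

I = (2/3)MR² = (2/3)(5.23)(0.0500)² = 0.008717 kg·m².
α = Δω/Δt = (51.3 − 0)/11.9 = 4.311 rad/s².
The required torque is τ = Iα = (0.008717)(4.311) = 0.03758 N·m.
A tangential force at the equator gives τ = FR, so F = τ/R = 0.03758/0.0500 = 0.7515 N.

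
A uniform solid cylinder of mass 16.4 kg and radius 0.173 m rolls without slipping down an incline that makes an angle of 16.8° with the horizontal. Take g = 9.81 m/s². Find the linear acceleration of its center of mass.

Translation along the incline: Mg sinθ − f = Ma.
Rotation about the center: fR = Iα with I = ½MR². No-slip gives a = αR, so f = (I/R²)a = (1/2)M a.
Substituting: Mg sinθ = (1 + 0.5000)Ma, so a = g sinθ/(1 + 0.5000) = (9.81) sin 16.8° / 1.500 = 1.890 m/s².

a ≈ 1.89 m/s²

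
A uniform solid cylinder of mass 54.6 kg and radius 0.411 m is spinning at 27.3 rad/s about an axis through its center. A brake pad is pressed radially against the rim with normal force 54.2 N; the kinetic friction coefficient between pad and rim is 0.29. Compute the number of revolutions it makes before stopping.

I = ½MR² = (1/2)(54.6)(0.411)² = 4.612 kg·m².
Friction force f = μN = (0.29)(54.2) = 15.72 N at the rim; torque magnitude τ = fR = 6.460 N·m, opposing ω.
|α| = τ/I = 6.460/4.612 = 1.401 rad/s² (deceleration).
ω² = ω₀² − 2|α|θ with ω = 0 ⇒ θ = ω₀²/(2|α|) = 266.0 rad = 42.34 rev.

≈ 42.3 revolutions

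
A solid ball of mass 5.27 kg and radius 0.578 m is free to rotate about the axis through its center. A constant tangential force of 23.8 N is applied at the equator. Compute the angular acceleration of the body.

α ≈ 19.5 rad/s²

I = (2/5)MR² = (2/5)(5.27)(0.578)² = 0.7042 kg·m².
τ = F R = (23.8)(0.578) = 13.76 N·m.
From τ = Iα: α = 13.76/0.7042 = 19.53 rad/s².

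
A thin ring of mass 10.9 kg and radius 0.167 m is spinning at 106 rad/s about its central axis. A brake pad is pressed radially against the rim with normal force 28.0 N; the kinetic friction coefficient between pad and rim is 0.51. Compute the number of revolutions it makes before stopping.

≈ 114 revolutions

I = MR² = (10.9)(0.167)² = 0.3040 kg·m².
Friction force f = μN = (0.51)(28.0) = 14.28 N at the rim; torque magnitude τ = fR = 2.385 N·m, opposing ω.
|α| = τ/I = 2.385/0.3040 = 7.845 rad/s² (deceleration).
ω² = ω₀² − 2|α|θ with ω = 0 ⇒ θ = ω₀²/(2|α|) = 716.1 rad = 114.0 rev.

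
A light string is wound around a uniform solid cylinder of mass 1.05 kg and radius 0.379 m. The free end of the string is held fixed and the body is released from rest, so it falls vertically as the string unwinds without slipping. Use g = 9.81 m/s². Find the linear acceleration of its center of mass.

a ≈ 6.54 m/s²

Translation: Mg − T = Ma. Rotation about the center: TR = Iα with I = ½MR².
With a = αR: T = (I/R²)a = (1/2)M a, so Mg = (1 + 0.5000)Ma.
a = g/(1 + 0.5000) = 9.81/1.500 = 6.540 m/s².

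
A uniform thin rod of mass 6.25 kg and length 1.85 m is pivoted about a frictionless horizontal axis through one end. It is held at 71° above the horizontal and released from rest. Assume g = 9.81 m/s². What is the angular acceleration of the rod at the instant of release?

α ≈ 2.59 rad/s²

About the pivot, I = (1/3)ML² = (1/3)(6.25)(1.85)² = 7.130 kg·m².
The weight acts at the center, a distance L/2 = 0.9250 m from the pivot; τ = Mg(L/2) cos 71° = 18.46 N·m.
α = τ/I = 18.46/7.130 = 2.590 rad/s².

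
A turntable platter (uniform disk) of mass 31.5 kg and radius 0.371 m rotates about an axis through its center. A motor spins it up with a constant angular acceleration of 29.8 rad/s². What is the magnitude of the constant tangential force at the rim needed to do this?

I = ½MR² = (1/2)(31.5)(0.371)² = 2.168 kg·m².
The required torque is τ = Iα = (2.168)(29.80) = 64.60 N·m.
A tangential force at the rim gives τ = FR, so F = τ/R = 64.60/0.371 = 174.1 N.

F ≈ 174 N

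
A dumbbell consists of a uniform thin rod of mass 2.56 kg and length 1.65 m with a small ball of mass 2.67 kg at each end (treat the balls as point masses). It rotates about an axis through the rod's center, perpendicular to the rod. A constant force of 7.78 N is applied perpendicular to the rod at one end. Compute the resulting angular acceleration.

I_rod = (1/12)ML² = (1/12)(2.56)(1.65)² = 0.5808 kg·m².
I_balls = 2·m·(L/2)² = 2(2.67)(0.8250)² = 3.635 kg·m².
Total I = 4.215 kg·m².
τ = F·(L/2) = (7.78)(0.825) = 6.418 N·m.
α = τ/I = 6.418/4.215 = 1.523 rad/s².

α ≈ 1.52 rad/s²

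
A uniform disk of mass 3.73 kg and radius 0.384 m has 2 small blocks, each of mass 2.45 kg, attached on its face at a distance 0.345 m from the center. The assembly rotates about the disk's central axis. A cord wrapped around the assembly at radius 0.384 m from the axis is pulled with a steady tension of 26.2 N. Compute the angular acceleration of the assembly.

I_disk = ½MR² = ½(3.73)(0.384)² = 0.2750 kg·m².
I_blocks = 2·m·r² = 2(2.45)(0.345)² = 0.5832 kg·m².
Total I = 0.8582 kg·m².
τ = F r = (26.2)(0.384) = 10.06 N·m.
α = τ/I = 10.06/0.8582 = 11.72 rad/s².

α ≈ 11.7 rad/s²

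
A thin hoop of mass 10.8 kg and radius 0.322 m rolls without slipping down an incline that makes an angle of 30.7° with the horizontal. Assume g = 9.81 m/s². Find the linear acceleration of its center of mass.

a ≈ 2.50 m/s²

Translation along the incline: Mg sinθ − f = Ma.
Rotation about the center: fR = Iα with I = MR². No-slip gives a = αR, so f = (I/R²)a = M a.
Substituting: Mg sinθ = (1 + 1.000)Ma, so a = g sinθ/(1 + 1.000) = (9.81) sin 30.7° / 2.000 = 2.504 m/s².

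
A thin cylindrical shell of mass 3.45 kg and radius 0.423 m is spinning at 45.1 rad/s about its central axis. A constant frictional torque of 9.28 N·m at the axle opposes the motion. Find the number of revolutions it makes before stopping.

≈ 10.8 revolutions

I = MR² = (3.45)(0.423)² = 0.6173 kg·m².
The net torque has magnitude 9.28 N·m, opposing ω.
|α| = τ/I = 9.280/0.6173 = 15.03 rad/s² (deceleration).
ω² = ω₀² − 2|α|θ with ω = 0 ⇒ θ = ω₀²/(2|α|) = 67.65 rad = 10.77 rev.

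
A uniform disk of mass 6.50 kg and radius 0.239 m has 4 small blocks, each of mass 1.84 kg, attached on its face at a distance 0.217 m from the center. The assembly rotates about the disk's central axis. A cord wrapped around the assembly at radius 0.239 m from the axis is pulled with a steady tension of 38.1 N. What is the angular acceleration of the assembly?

α ≈ 17.1 rad/s²

I_disk = ½MR² = ½(6.50)(0.239)² = 0.1856 kg·m².
I_blocks = 4·m·r² = 4(1.84)(0.217)² = 0.3466 kg·m².
Total I = 0.5322 kg·m².
τ = F r = (38.1)(0.239) = 9.106 N·m.
α = τ/I = 9.106/0.5322 = 17.11 rad/s².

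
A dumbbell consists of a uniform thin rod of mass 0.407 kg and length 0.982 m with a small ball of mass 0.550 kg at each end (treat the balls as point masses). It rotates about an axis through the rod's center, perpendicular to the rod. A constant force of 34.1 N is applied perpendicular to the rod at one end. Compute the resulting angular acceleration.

I_rod = (1/12)ML² = (1/12)(0.407)(0.982)² = 0.03271 kg·m².
I_balls = 2·m·(L/2)² = 2(0.550)(0.4910)² = 0.2652 kg·m².
Total I = 0.2979 kg·m².
τ = F·(L/2) = (34.1)(0.491) = 16.74 N·m.
α = τ/I = 16.74/0.2979 = 56.20 rad/s².

α ≈ 56.2 rad/s²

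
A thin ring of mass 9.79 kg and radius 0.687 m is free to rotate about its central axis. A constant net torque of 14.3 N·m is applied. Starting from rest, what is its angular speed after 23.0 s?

I = MR² = (9.79)(0.687)² = 4.621 kg·m².
α = τ/I = 14.3/4.621 = 3.095 rad/s².
ω = ω₀ + αt = 0 + (3.095)(23.0) = 71.18 rad/s.

ω ≈ 71.2 rad/s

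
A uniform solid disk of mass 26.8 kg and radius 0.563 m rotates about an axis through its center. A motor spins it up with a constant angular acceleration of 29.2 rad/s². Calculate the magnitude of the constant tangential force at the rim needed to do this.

F ≈ 220 N

I = ½MR² = (1/2)(26.8)(0.563)² = 4.247 kg·m².
The required torque is τ = Iα = (4.247)(29.20) = 124.0 N·m.
A tangential force at the rim gives τ = FR, so F = τ/R = 124.0/0.563 = 220.3 N.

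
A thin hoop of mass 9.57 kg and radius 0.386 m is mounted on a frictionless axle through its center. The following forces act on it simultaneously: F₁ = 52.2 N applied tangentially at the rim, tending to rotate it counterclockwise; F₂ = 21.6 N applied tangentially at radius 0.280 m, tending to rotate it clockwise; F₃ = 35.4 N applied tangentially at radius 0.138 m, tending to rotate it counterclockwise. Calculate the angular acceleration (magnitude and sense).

I = MR² = (9.57)(0.386)² = 1.426 kg·m².
Taking counterclockwise as positive: τ₁ = +(52.2)(0.386) = +20.15 N·m; τ₂ = −(21.6)(0.280) = −6.048 N·m; τ₃ = +(35.4)(0.138) = +4.885 N·m.
Net torque τ = 18.99 N·m.
α = τ/I = 18.99/1.426 = 13.32 rad/s².

α ≈ 13.3 rad/s², counterclockwise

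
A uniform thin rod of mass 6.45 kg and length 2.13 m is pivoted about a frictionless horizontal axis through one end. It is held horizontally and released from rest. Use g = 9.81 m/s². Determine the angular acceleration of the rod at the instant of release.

α ≈ 6.91 rad/s²

About the pivot, I = (1/3)ML² = (1/3)(6.45)(2.13)² = 9.754 kg·m².
The weight acts at the center, a distance L/2 = 1.065 m from the pivot; τ = Mg(L/2) = 67.39 N·m.
α = τ/I = 67.39/9.754 = 6.908 rad/s².
(Equivalently α = (3g/(2L)) = 6.908 rad/s².)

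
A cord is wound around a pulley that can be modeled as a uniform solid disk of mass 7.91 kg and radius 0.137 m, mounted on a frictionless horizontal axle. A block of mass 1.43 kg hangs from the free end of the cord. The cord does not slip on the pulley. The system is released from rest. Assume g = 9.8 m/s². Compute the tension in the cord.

T ≈ 10.3 N

I = ½MR² = (1/2)(7.91)(0.137)² = 0.07423 kg·m².
Block: mg − T = ma. Pulley: TR = Iα. No-slip: a = αR, so T = (I/R²)a = 3.955·a.
Then mg = (m + 3.955)a, so a = (1.43)(9.8)/(1.43 + 3.955) = 2.602 m/s².
T = 3.955·a = 10.29 N.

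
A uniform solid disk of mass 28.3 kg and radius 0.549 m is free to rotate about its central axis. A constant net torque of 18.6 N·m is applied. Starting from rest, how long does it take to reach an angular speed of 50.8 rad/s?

I = ½MR² = (1/2)(28.3)(0.549)² = 4.265 kg·m².
α = τ/I = 18.6/4.265 = 4.361 rad/s².
ω = αt ⇒ t = ω/α = 50.8/4.361 = 11.65 s.

t ≈ 11.6 s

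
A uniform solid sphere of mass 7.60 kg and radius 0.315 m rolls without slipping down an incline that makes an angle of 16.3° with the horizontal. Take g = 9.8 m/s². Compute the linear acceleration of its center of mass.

Translation along the incline: Mg sinθ − f = Ma.
Rotation about the center: fR = Iα with I = (2/5)MR². No-slip gives a = αR, so f = (I/R²)a = (2/5)M a.
Substituting: Mg sinθ = (1 + 0.4000)Ma, so a = g sinθ/(1 + 0.4000) = (9.8) sin 16.3° / 1.400 = 1.965 m/s².

a ≈ 1.96 m/s²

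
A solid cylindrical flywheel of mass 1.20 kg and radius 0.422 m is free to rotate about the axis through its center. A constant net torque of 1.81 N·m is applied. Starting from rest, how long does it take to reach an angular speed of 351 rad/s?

t ≈ 20.7 s

I = ½MR² = (1/2)(1.20)(0.422)² = 0.1069 kg·m².
α = τ/I = 1.81/0.1069 = 16.94 rad/s².
ω = αt ⇒ t = ω/α = 351/16.94 = 20.72 s.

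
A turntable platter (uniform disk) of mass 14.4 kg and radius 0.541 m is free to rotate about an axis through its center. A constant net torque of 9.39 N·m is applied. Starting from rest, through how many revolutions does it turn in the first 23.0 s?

≈ 188 revolutions

I = ½MR² = (1/2)(14.4)(0.541)² = 2.107 kg·m².
α = τ/I = 9.39/2.107 = 4.456 rad/s².
θ = ½αt² = ½(4.456)(23.0)² = 1179 rad.
Revolutions = θ/(2π) = 187.6.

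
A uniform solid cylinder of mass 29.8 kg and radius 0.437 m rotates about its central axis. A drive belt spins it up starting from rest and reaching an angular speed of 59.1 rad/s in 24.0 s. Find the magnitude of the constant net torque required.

I = ½MR² = (1/2)(29.8)(0.437)² = 2.845 kg·m².
α = Δω/Δt = (59.1 − 0)/24.0 = 2.462 rad/s².
τ = Iα = (2.845)(2.462) = 7.007 N·m.

τ ≈ 7.01 N·m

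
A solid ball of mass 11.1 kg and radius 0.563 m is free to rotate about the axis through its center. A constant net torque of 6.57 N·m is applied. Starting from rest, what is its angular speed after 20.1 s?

ω ≈ 93.8 rad/s

I = (2/5)MR² = (2/5)(11.1)(0.563)² = 1.407 kg·m².
α = τ/I = 6.57/1.407 = 4.668 rad/s².
ω = ω₀ + αt = 0 + (4.668)(20.1) = 93.83 rad/s.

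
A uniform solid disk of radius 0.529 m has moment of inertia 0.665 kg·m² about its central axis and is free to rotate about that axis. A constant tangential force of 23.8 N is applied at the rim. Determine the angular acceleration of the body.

τ = F R = (23.8)(0.529) = 12.59 N·m.
From τ = Iα: α = 12.59/0.6650 = 18.93 rad/s².

α ≈ 18.9 rad/s²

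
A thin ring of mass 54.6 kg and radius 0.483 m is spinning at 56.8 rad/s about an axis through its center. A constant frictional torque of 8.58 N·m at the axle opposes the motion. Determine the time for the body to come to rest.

t ≈ 84.3 s

I = MR² = (54.6)(0.483)² = 12.74 kg·m².
The net torque has magnitude 8.58 N·m, opposing ω.
|α| = τ/I = 8.580/12.74 = 0.6736 rad/s² (deceleration).
0 = ω₀ − |α|t ⇒ t = ω₀/|α| = 56.8/0.6736 = 84.32 s.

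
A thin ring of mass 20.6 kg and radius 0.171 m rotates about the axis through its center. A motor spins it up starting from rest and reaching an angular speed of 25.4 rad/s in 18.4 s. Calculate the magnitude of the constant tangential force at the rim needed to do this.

F ≈ 4.86 N

I = MR² = (20.6)(0.171)² = 0.6024 kg·m².
α = Δω/Δt = (25.4 − 0)/18.4 = 1.380 rad/s².
The required torque is τ = Iα = (0.6024)(1.380) = 0.8315 N·m.
A tangential force at the rim gives τ = FR, so F = τ/R = 0.8315/0.171 = 4.863 N.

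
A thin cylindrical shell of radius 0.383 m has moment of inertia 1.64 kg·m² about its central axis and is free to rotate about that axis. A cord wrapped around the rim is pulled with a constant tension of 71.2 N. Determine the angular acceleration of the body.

τ = F R = (71.2)(0.383) = 27.27 N·m.
From τ = Iα: α = 27.27/1.640 = 16.63 rad/s².

α ≈ 16.6 rad/s²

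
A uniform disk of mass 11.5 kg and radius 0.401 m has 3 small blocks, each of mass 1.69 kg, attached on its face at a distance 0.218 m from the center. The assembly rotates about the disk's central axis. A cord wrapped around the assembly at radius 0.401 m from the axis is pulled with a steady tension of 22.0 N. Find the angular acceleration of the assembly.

α ≈ 7.57 rad/s²

I_disk = ½MR² = ½(11.5)(0.401)² = 0.9246 kg·m².
I_blocks = 3·m·r² = 3(1.69)(0.218)² = 0.2409 kg·m².
Total I = 1.166 kg·m².
τ = F r = (22.0)(0.401) = 8.822 N·m.
α = τ/I = 8.822/1.166 = 7.569 rad/s².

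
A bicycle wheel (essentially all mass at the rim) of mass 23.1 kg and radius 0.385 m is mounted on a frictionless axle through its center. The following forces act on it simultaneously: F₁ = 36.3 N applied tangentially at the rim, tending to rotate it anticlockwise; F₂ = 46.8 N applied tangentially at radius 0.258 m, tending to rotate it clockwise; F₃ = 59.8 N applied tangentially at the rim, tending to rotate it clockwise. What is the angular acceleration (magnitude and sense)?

I = MR² = (23.1)(0.385)² = 3.424 kg·m².
Taking anticlockwise as positive: τ₁ = +(36.3)(0.385) = +13.98 N·m; τ₂ = −(46.8)(0.258) = −12.07 N·m; τ₃ = −(59.8)(0.385) = −23.02 N·m.
Net torque τ = -21.12 N·m.
α = τ/I = -21.12/3.424 = -6.169 rad/s².

α ≈ 6.17 rad/s², clockwise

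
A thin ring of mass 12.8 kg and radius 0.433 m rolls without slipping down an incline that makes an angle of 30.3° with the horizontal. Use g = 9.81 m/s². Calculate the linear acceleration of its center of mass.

a ≈ 2.47 m/s²

Translation along the incline: Mg sinθ − f = Ma.
Rotation about the center: fR = Iα with I = MR². No-slip gives a = αR, so f = (I/R²)a = M a.
Substituting: Mg sinθ = (1 + 1.000)Ma, so a = g sinθ/(1 + 1.000) = (9.81) sin 30.3° / 2.000 = 2.475 m/s².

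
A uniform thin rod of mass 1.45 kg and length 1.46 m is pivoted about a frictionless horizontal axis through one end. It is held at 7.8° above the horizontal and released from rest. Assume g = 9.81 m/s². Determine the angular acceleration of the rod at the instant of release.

About the pivot, I = (1/3)ML² = (1/3)(1.45)(1.46)² = 1.030 kg·m².
The weight acts at the center, a distance L/2 = 0.7300 m from the pivot; τ = Mg(L/2) cos 7.8° = 10.29 N·m.
α = τ/I = 10.29/1.030 = 9.986 rad/s².
(Equivalently α = (3g/(2L)) cos 7.8° = 9.986 rad/s².)

α ≈ 9.99 rad/s²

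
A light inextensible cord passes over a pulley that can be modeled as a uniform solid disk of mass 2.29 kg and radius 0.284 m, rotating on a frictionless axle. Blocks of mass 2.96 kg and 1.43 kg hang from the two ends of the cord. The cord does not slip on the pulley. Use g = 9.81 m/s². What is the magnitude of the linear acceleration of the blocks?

I = ½MR² = (1/2)(2.29)(0.284)² = 0.09235 kg·m².
Heavier block: m₁g − T₁ = m₁a. Lighter block: T₂ − m₂g = m₂a.
Pulley: (T₁ − T₂)R = Iα = I(a/R), so T₁ − T₂ = (I/R²)a = (1/2)M_p a = 1.145·a.
Adding the three: (m₁ − m₂)g = (m₁ + m₂ + 1.145)a, so a = (2.96 − 1.43)(9.81)/(2.96 + 1.43 + 1.145) = 2.712 m/s².

a ≈ 2.71 m/s²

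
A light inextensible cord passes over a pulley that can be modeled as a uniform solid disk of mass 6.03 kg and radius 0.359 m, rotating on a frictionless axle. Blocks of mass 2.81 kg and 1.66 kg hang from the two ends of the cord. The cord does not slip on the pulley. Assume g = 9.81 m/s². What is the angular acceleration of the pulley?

I = ½MR² = (1/2)(6.03)(0.359)² = 0.3886 kg·m².
Heavier block: m₁g − T₁ = m₁a. Lighter block: T₂ − m₂g = m₂a.
Pulley: (T₁ − T₂)R = Iα = I(a/R), so T₁ − T₂ = (I/R²)a = (1/2)M_p a = 3.015·a.
Adding the three: (m₁ − m₂)g = (m₁ + m₂ + 3.015)a, so a = (2.81 − 1.66)(9.81)/(2.81 + 1.66 + 3.015) = 1.507 m/s².
α = a/R = 1.507/0.359 = 4.198 rad/s².

α ≈ 4.20 rad/s²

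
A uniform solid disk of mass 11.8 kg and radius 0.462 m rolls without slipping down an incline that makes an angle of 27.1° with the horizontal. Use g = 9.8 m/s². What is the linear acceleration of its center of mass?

Translation along the incline: Mg sinθ − f = Ma.
Rotation about the center: fR = Iα with I = ½MR². No-slip gives a = αR, so f = (I/R²)a = (1/2)M a.
Substituting: Mg sinθ = (1 + 0.5000)Ma, so a = g sinθ/(1 + 0.5000) = (9.8) sin 27.1° / 1.500 = 2.976 m/s².

a ≈ 2.98 m/s²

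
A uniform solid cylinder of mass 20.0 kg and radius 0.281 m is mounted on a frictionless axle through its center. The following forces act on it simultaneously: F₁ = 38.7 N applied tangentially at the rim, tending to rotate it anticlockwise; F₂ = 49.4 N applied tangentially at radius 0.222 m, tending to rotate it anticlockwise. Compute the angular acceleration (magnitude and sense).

I = ½MR² = (1/2)(20.0)(0.281)² = 0.7896 kg·m².
Taking anticlockwise as positive: τ₁ = +(38.7)(0.281) = +10.87 N·m; τ₂ = +(49.4)(0.222) = +10.97 N·m.
Net torque τ = 21.84 N·m.
α = τ/I = 21.84/0.7896 = 27.66 rad/s².

α ≈ 27.7 rad/s², anticlockwise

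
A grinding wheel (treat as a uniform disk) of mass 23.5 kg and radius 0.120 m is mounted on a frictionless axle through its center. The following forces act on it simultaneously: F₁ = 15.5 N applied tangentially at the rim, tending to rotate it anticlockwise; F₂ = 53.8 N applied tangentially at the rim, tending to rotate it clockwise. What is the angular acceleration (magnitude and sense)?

I = ½MR² = (1/2)(23.5)(0.120)² = 0.1692 kg·m².
Taking anticlockwise as positive: τ₁ = +(15.5)(0.120) = +1.860 N·m; τ₂ = −(53.8)(0.120) = −6.456 N·m.
Net torque τ = -4.596 N·m.
α = τ/I = -4.596/0.1692 = -27.16 rad/s².

α ≈ 27.2 rad/s², clockwise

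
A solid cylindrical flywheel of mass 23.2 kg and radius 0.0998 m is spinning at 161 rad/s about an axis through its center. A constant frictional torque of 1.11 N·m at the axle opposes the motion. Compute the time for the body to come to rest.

I = ½MR² = (1/2)(23.2)(0.0998)² = 0.1155 kg·m².
The net torque has magnitude 1.11 N·m, opposing ω.
|α| = τ/I = 1.110/0.1155 = 9.607 rad/s² (deceleration).
0 = ω₀ − |α|t ⇒ t = ω₀/|α| = 161/9.607 = 16.76 s.

t ≈ 16.8 s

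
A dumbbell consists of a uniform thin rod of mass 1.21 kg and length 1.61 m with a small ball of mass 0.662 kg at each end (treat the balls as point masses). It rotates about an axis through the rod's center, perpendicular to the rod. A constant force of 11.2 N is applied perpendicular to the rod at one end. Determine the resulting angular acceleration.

I_rod = (1/12)ML² = (1/12)(1.21)(1.61)² = 0.2614 kg·m².
I_balls = 2·m·(L/2)² = 2(0.662)(0.8050)² = 0.8580 kg·m².
Total I = 1.119 kg·m².
τ = F·(L/2) = (11.2)(0.805) = 9.016 N·m.
α = τ/I = 9.016/1.119 = 8.055 rad/s².

α ≈ 8.05 rad/s²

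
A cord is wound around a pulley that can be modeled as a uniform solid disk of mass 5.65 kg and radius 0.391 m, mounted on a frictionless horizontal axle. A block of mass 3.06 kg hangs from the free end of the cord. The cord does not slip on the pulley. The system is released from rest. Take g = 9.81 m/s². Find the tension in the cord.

T ≈ 14.4 N

I = ½MR² = (1/2)(5.65)(0.391)² = 0.4319 kg·m².
Block: mg − T = ma. Pulley: TR = Iα. No-slip: a = αR, so T = (I/R²)a = 2.825·a.
Then mg = (m + 2.825)a, so a = (3.06)(9.81)/(3.06 + 2.825) = 5.101 m/s².
T = 2.825·a = 14.41 N.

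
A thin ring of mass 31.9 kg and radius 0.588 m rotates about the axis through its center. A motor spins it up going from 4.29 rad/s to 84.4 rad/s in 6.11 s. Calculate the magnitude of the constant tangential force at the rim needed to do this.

F ≈ 246 N

I = MR² = (31.9)(0.588)² = 11.03 kg·m².
α = Δω/Δt = (84.4 − 4.29)/6.11 = 13.11 rad/s².
The required torque is τ = Iα = (11.03)(13.11) = 144.6 N·m.
A tangential force at the rim gives τ = FR, so F = τ/R = 144.6/0.588 = 245.9 N.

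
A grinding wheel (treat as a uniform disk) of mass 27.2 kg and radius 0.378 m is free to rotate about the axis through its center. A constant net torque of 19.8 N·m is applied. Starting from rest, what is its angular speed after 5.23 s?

ω ≈ 53.3 rad/s

I = ½MR² = (1/2)(27.2)(0.378)² = 1.943 kg·m².
α = τ/I = 19.8/1.943 = 10.19 rad/s².
ω = ω₀ + αt = 0 + (10.19)(5.23) = 53.29 rad/s.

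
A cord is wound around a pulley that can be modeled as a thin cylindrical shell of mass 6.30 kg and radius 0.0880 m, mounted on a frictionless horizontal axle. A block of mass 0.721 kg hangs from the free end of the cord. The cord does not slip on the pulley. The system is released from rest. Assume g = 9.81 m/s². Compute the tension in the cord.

I = MR² = (6.30)(0.0880)² = 0.04879 kg·m².
Block: mg − T = ma. Pulley: TR = Iα. No-slip: a = αR, so T = (I/R²)a = 6.300·a.
Then mg = (m + 6.300)a, so a = (0.721)(9.81)/(0.721 + 6.300) = 1.007 m/s².
T = 6.300·a = 6.347 N.

T ≈ 6.35 N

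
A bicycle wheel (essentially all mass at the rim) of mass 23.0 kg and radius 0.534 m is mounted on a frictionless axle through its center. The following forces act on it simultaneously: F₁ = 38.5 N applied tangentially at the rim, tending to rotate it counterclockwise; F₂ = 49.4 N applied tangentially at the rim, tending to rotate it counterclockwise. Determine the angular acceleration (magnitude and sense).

α ≈ 7.16 rad/s², counterclockwise

I = MR² = (23.0)(0.534)² = 6.559 kg·m².
Taking counterclockwise as positive: τ₁ = +(38.5)(0.534) = +20.56 N·m; τ₂ = +(49.4)(0.534) = +26.38 N·m.
Net torque τ = 46.94 N·m.
α = τ/I = 46.94/6.559 = 7.157 rad/s².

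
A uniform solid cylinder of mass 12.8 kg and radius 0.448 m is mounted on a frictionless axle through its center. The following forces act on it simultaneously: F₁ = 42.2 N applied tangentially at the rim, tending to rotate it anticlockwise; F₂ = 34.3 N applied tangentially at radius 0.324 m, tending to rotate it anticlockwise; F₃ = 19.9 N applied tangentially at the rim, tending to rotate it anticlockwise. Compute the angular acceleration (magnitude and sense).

I = ½MR² = (1/2)(12.8)(0.448)² = 1.285 kg·m².
Taking anticlockwise as positive: τ₁ = +(42.2)(0.448) = +18.91 N·m; τ₂ = +(34.3)(0.324) = +11.11 N·m; τ₃ = +(19.9)(0.448) = +8.915 N·m.
Net torque τ = 38.93 N·m.
α = τ/I = 38.93/1.285 = 30.31 rad/s².

α ≈ 30.3 rad/s², anticlockwise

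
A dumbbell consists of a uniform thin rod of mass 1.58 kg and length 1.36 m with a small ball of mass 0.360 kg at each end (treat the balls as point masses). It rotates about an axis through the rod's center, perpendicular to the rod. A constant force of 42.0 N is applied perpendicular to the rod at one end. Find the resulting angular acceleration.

I_rod = (1/12)ML² = (1/12)(1.58)(1.36)² = 0.2435 kg·m².
I_balls = 2·m·(L/2)² = 2(0.360)(0.6800)² = 0.3329 kg·m².
Total I = 0.5765 kg·m².
τ = F·(L/2) = (42.0)(0.680) = 28.56 N·m.
α = τ/I = 28.56/0.5765 = 49.54 rad/s².

α ≈ 49.5 rad/s²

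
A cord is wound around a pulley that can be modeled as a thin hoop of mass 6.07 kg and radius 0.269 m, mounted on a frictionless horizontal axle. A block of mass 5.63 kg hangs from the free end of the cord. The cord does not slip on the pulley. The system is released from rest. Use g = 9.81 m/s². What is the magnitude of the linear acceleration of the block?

a ≈ 4.72 m/s²

I = MR² = (6.07)(0.269)² = 0.4392 kg·m².
Block: mg − T = ma. Pulley: TR = Iα. No-slip: a = αR, so T = (I/R²)a = 6.070·a.
Then mg = (m + 6.070)a, so a = (5.63)(9.81)/(5.63 + 6.070) = 4.721 m/s².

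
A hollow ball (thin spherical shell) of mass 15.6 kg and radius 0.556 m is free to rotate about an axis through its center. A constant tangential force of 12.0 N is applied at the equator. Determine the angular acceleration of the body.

α ≈ 2.08 rad/s²

I = (2/3)MR² = (2/3)(15.6)(0.556)² = 3.215 kg·m².
τ = F R = (12.0)(0.556) = 6.672 N·m.
Newton's second law for rotation, τ = Iα, gives α = τ/I = 6.672/3.215 = 2.075 rad/s².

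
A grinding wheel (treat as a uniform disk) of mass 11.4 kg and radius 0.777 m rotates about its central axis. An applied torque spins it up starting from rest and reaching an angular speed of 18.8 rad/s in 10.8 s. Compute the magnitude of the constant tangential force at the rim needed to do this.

F ≈ 7.71 N

I = ½MR² = (1/2)(11.4)(0.777)² = 3.441 kg·m².
α = Δω/Δt = (18.8 − 0)/10.8 = 1.741 rad/s².
The required torque is τ = Iα = (3.441)(1.741) = 5.990 N·m.
A tangential force at the rim gives τ = FR, so F = τ/R = 5.990/0.777 = 7.710 N.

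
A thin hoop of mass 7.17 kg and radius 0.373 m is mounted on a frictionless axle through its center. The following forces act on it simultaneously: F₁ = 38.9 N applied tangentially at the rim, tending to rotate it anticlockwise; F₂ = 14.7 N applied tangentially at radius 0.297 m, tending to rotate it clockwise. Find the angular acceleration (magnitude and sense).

α ≈ 10.2 rad/s², anticlockwise

I = MR² = (7.17)(0.373)² = 0.9976 kg·m².
Taking anticlockwise as positive: τ₁ = +(38.9)(0.373) = +14.51 N·m; τ₂ = −(14.7)(0.297) = −4.366 N·m.
Net torque τ = 10.14 N·m.
α = τ/I = 10.14/0.9976 = 10.17 rad/s².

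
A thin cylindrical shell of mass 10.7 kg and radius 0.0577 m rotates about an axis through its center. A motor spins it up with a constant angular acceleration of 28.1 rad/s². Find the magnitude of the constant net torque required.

τ ≈ 1.00 N·m

I = MR² = (10.7)(0.0577)² = 0.03562 kg·m².
τ = Iα = (0.03562)(28.10) = 1.001 N·m.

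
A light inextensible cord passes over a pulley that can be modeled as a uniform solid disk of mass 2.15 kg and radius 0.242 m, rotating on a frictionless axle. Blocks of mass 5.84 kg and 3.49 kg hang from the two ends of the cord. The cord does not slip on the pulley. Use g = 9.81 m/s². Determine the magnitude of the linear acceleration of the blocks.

I = ½MR² = (1/2)(2.15)(0.242)² = 0.06296 kg·m².
Heavier block: m₁g − T₁ = m₁a. Lighter block: T₂ − m₂g = m₂a.
Pulley: (T₁ − T₂)R = Iα = I(a/R), so T₁ − T₂ = (I/R²)a = (1/2)M_p a = 1.075·a.
Adding the three: (m₁ − m₂)g = (m₁ + m₂ + 1.075)a, so a = (5.84 − 3.49)(9.81)/(5.84 + 3.49 + 1.075) = 2.216 m/s².

a ≈ 2.22 m/s²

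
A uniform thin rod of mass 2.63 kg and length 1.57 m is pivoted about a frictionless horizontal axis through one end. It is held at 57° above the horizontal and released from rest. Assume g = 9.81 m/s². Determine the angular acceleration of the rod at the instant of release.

About the pivot, I = (1/3)ML² = (1/3)(2.63)(1.57)² = 2.161 kg·m².
The weight acts at the center, a distance L/2 = 0.7850 m from the pivot; τ = Mg(L/2) cos 57° = 11.03 N·m.
α = τ/I = 11.03/2.161 = 5.105 rad/s².
(Equivalently α = (3g/(2L)) cos 57° = 5.105 rad/s².)

α ≈ 5.10 rad/s²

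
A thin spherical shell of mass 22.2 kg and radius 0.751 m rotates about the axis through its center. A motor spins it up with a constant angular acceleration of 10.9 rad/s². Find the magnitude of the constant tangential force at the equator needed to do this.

F ≈ 121 N

I = (2/3)MR² = (2/3)(22.2)(0.751)² = 8.347 kg·m².
The required torque is τ = Iα = (8.347)(10.90) = 90.98 N·m.
A tangential force at the equator gives τ = FR, so F = τ/R = 90.98/0.751 = 121.2 N.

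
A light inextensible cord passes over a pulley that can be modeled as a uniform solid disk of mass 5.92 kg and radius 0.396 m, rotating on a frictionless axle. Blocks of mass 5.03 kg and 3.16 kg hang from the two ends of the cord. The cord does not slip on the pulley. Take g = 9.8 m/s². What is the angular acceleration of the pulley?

α ≈ 4.15 rad/s²

I = ½MR² = (1/2)(5.92)(0.396)² = 0.4642 kg·m².
Heavier block: m₁g − T₁ = m₁a. Lighter block: T₂ − m₂g = m₂a.
Pulley: (T₁ − T₂)R = Iα = I(a/R), so T₁ − T₂ = (I/R²)a = (1/2)M_p a = 2.960·a.
Adding the three: (m₁ − m₂)g = (m₁ + m₂ + 2.960)a, so a = (5.03 − 3.16)(9.8)/(5.03 + 3.16 + 2.960) = 1.644 m/s².
α = a/R = 1.644/0.396 = 4.150 rad/s².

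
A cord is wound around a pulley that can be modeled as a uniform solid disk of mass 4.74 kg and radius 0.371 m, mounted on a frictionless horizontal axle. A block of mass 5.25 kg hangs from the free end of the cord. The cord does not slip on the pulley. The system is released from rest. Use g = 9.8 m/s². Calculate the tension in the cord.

T ≈ 16.0 N

I = ½MR² = (1/2)(4.74)(0.371)² = 0.3262 kg·m².
Block: mg − T = ma. Pulley: TR = Iα. No-slip: a = αR, so T = (I/R²)a = 2.370·a.
Then mg = (m + 2.370)a, so a = (5.25)(9.8)/(5.25 + 2.370) = 6.752 m/s².
T = 2.370·a = 16.00 N.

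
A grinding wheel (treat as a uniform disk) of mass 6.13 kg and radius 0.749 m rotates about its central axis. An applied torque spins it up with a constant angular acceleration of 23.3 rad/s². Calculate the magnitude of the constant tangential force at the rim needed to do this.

F ≈ 53.5 N

I = ½MR² = (1/2)(6.13)(0.749)² = 1.719 kg·m².
The required torque is τ = Iα = (1.719)(23.30) = 40.06 N·m.
A tangential force at the rim gives τ = FR, so F = τ/R = 40.06/0.749 = 53.49 N.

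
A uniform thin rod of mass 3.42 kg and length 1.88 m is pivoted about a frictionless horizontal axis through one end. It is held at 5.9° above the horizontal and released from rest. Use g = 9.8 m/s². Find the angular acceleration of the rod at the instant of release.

About the pivot, I = (1/3)ML² = (1/3)(3.42)(1.88)² = 4.029 kg·m².
The weight acts at the center, a distance L/2 = 0.9400 m from the pivot; τ = Mg(L/2) cos 5.9° = 31.34 N·m.
α = τ/I = 31.34/4.029 = 7.778 rad/s².

α ≈ 7.78 rad/s²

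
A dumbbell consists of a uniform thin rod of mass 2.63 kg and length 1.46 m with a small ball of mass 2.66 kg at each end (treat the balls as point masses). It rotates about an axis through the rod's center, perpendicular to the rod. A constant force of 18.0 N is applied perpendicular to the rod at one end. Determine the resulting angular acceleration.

I_rod = (1/12)ML² = (1/12)(2.63)(1.46)² = 0.4672 kg·m².
I_balls = 2·m·(L/2)² = 2(2.66)(0.7300)² = 2.835 kg·m².
Total I = 3.302 kg·m².
τ = F·(L/2) = (18.0)(0.730) = 13.14 N·m.
α = τ/I = 13.14/3.302 = 3.979 rad/s².

α ≈ 3.98 rad/s²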